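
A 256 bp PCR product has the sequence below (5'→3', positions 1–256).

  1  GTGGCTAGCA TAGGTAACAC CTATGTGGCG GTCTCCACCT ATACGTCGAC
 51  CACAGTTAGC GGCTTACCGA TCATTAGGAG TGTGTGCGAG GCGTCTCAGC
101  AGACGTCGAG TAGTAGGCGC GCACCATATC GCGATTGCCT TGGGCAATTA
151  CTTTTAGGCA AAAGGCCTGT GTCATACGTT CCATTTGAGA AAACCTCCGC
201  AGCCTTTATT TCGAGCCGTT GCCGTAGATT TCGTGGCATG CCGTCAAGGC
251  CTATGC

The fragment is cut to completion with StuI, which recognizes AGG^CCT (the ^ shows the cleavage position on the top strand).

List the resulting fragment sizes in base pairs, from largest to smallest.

StuI sites (AGGCCT) start at positions 163, 247.
StuI cuts after base 3 of each site, so after positions 165, 249.
Linear molecule, 2 cuts → 3 fragments:
  1–165 → 165 bp
  166–249 → 84 bp
  250–256 → 7 bp
Sorted largest to smallest: 165, 84, 7 bp.

165, 84, 7 bp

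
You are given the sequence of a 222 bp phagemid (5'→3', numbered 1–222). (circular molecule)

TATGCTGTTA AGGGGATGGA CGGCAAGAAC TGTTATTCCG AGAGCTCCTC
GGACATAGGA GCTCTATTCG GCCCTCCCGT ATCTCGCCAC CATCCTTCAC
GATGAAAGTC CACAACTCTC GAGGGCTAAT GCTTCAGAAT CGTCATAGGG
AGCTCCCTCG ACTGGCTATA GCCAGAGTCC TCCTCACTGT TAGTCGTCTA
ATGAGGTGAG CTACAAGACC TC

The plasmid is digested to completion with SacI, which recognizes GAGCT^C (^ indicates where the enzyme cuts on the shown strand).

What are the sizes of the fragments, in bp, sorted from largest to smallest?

SacI sites (GAGCTC) start at positions 42, 59, 150.
SacI cuts after base 5 of each site (before the last base), so after positions 46, 63, 154.
Circular molecule, 3 cuts → 3 fragments:
  47–63 → 17 bp
  64–154 → 91 bp
  155–222 then 1–46 → 68 + 46 = 114 bp
Sorted largest to smallest: 114, 91, 17 bp.

114, 91, 17 bp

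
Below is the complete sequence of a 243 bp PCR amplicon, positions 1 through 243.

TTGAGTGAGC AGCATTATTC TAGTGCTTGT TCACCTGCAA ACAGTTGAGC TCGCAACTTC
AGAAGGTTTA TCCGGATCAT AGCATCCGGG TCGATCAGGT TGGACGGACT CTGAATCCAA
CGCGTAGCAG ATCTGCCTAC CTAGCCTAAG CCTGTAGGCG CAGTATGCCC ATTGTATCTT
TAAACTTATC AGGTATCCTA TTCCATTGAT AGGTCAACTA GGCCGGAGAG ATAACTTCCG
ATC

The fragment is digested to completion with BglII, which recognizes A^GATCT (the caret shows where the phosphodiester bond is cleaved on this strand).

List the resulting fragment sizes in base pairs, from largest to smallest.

129, 114 bp

The BglII site (AGATCT) starts at position 129.
BglII cuts after the first base of each site, so after position 129.
Linear molecule, 1 cut → 2 fragments:
  1–129 → 129 bp
  130–243 → 114 bp
Sorted largest to smallest: 129, 114 bp.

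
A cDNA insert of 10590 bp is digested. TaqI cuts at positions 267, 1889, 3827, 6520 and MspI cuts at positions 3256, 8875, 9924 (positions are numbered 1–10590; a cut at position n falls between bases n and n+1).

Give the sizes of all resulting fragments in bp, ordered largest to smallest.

2693, 2355, 1622, 1367, 1049, 666, 571, 267 bp

Combined cut positions (sorted): 267, 1889, 3256, 3827, 6520, 8875, 9924.
Linear molecule, 7 cuts → 8 fragments:
  267 − 0 = 267 bp
  1889 − 267 = 1622 bp
  3256 − 1889 = 1367 bp
  3827 − 3256 = 571 bp
  6520 − 3827 = 2693 bp
  8875 − 6520 = 2355 bp
  9924 − 8875 = 1049 bp
  10590 − 9924 = 666 bp
Sorted largest to smallest: 2693, 2355, 1622, 1367, 1049, 666, 571, 267 bp.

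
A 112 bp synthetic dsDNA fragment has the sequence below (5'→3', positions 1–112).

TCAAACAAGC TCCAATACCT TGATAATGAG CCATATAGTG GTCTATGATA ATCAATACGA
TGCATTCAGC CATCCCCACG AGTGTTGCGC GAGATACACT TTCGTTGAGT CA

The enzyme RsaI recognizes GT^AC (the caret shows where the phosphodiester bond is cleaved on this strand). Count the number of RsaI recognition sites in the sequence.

No occurrence of GTAC is present in the sequence.
RsaI does not cut: 0 sites.

0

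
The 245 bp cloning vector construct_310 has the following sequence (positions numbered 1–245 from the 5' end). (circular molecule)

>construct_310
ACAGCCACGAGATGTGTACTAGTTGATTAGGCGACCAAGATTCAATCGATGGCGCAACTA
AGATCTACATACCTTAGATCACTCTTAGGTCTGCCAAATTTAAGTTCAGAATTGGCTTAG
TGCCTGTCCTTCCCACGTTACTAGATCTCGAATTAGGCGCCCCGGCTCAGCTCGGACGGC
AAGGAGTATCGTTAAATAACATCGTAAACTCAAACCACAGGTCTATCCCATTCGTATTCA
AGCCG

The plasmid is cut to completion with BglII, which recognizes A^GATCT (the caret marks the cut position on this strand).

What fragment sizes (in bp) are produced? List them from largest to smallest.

163, 82 bp

BglII sites (AGATCT) start at positions 61, 143.
BglII cuts after the first base of each site, so after positions 61, 143.
Circular molecule, 2 cuts → 2 fragments:
  62–143 → 82 bp
  144–245 then 1–61 → 102 + 61 = 163 bp
Sorted largest to smallest: 163, 82 bp.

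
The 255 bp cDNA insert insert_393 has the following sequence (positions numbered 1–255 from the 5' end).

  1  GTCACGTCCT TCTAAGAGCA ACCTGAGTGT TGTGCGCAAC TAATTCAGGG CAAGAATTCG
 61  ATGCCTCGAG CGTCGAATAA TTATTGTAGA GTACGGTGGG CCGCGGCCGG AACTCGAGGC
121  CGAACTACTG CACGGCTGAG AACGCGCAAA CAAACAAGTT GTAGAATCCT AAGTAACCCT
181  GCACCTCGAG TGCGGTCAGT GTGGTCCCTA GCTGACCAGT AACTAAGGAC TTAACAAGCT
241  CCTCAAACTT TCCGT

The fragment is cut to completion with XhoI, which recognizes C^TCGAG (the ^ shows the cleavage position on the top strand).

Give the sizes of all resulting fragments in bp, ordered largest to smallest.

XhoI sites (CTCGAG) start at positions 65, 113, 185.
XhoI cuts after the first base of each site, so after positions 65, 113, 185.
Linear molecule, 3 cuts → 4 fragments:
  1–65 → 65 bp
  66–113 → 48 bp
  114–185 → 72 bp
  186–255 → 70 bp
Sorted largest to smallest: 72, 70, 65, 48 bp.

72, 70, 65, 48 bp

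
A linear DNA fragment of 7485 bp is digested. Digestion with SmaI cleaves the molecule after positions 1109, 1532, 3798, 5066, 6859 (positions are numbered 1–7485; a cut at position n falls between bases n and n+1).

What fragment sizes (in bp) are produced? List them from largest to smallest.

Linear molecule, 5 cuts → 6 fragments:
  1109 − 0 = 1109 bp
  1532 − 1109 = 423 bp
  3798 − 1532 = 2266 bp
  5066 − 3798 = 1268 bp
  6859 − 5066 = 1793 bp
  7485 − 6859 = 626 bp
Sorted largest to smallest: 2266, 1793, 1268, 1109, 626, 423 bp.

2266, 1793, 1268, 1109, 626, 423 bp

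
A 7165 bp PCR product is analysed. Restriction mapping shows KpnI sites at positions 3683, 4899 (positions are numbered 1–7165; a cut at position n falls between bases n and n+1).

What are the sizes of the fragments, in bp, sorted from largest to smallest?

3683, 2266, 1216 bp

Linear molecule, 2 cuts → 3 fragments:
  3683 − 0 = 3683 bp
  4899 − 3683 = 1216 bp
  7165 − 4899 = 2266 bp
Sorted largest to smallest: 3683, 2266, 1216 bp.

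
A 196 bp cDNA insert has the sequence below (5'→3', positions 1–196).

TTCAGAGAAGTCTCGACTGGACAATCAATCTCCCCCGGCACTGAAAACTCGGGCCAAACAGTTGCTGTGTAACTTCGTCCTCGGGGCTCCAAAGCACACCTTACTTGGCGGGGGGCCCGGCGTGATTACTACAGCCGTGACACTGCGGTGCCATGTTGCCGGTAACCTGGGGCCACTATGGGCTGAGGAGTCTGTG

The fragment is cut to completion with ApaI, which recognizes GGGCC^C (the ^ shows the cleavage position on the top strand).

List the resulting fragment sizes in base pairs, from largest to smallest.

117, 79 bp

The ApaI site (GGGCCC) starts at position 113.
ApaI cuts after base 5 of each site (before the last base), so after position 117.
Linear molecule, 1 cut → 2 fragments:
  1–117 → 117 bp
  118–196 → 79 bp
Sorted largest to smallest: 117, 79 bp.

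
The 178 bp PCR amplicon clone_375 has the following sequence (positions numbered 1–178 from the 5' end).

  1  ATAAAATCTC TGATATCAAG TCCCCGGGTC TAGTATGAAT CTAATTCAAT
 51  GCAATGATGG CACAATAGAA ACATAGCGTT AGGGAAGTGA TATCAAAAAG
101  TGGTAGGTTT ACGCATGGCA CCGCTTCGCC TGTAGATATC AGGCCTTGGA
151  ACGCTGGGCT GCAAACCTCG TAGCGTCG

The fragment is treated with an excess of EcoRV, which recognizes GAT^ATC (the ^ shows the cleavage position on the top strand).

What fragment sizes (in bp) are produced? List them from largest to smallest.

77, 46, 41, 14 bp

EcoRV sites (GATATC) start at positions 12, 89, 135.
EcoRV cuts after base 3 of each site, so after positions 14, 91, 137.
Linear molecule, 3 cuts → 4 fragments:
  1–14 → 14 bp
  15–91 → 77 bp
  92–137 → 46 bp
  138–178 → 41 bp
Sorted largest to smallest: 77, 46, 41, 14 bp.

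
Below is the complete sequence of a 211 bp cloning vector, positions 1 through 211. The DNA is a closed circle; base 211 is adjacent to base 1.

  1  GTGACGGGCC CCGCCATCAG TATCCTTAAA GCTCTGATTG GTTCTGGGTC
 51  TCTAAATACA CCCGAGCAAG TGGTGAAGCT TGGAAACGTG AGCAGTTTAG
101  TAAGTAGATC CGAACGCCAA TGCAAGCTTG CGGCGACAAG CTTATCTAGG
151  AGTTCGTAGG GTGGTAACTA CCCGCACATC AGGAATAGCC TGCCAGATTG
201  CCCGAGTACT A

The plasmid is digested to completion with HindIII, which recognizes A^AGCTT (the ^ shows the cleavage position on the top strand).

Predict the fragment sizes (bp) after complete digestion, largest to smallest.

HindIII sites (AAGCTT) start at positions 76, 124, 138.
HindIII cuts after the first base of each site, so after positions 76, 124, 138.
Circular molecule, 3 cuts → 3 fragments:
  77–124 → 48 bp
  125–138 → 14 bp
  139–211 then 1–76 → 73 + 76 = 149 bp
Sorted largest to smallest: 149, 48, 14 bp.

149, 48, 14 bp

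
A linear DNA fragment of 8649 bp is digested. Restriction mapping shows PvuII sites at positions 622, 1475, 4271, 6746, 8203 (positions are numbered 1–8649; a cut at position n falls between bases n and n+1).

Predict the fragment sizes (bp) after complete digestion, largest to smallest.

Linear molecule, 5 cuts → 6 fragments:
  622 − 0 = 622 bp
  1475 − 622 = 853 bp
  4271 − 1475 = 2796 bp
  6746 − 4271 = 2475 bp
  8203 − 6746 = 1457 bp
  8649 − 8203 = 446 bp
Sorted largest to smallest: 2796, 2475, 1457, 853, 622, 446 bp.

2796, 2475, 1457, 853, 622, 446 bp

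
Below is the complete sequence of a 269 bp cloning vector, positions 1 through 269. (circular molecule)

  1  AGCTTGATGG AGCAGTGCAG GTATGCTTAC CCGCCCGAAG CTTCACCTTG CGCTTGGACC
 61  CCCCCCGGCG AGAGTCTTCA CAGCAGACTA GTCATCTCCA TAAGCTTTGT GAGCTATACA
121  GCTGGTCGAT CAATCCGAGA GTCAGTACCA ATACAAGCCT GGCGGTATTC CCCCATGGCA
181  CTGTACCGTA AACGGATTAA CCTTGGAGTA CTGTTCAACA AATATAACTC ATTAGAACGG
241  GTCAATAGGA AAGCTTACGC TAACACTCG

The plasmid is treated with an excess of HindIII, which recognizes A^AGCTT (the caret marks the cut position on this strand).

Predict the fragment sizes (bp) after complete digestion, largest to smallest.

HindIII sites (AAGCTT) start at positions 38, 102, 251.
HindIII cuts after the first base of each site, so after positions 38, 102, 251.
Circular molecule, 3 cuts → 3 fragments:
  39–102 → 64 bp
  103–251 → 149 bp
  252–269 then 1–38 → 18 + 38 = 56 bp
Sorted largest to smallest: 149, 64, 56 bp.

149, 64, 56 bp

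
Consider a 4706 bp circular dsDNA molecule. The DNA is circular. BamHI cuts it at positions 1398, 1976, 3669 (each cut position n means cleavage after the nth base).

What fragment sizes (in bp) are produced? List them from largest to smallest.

Circular molecule, 3 cuts → 3 fragments:
  1976 − 1398 = 578 bp
  3669 − 1976 = 1693 bp
  wrap: 4706 − 3669 + 1398 = 2435 bp
Sorted largest to smallest: 2435, 1693, 578 bp.

2435, 1693, 578 bp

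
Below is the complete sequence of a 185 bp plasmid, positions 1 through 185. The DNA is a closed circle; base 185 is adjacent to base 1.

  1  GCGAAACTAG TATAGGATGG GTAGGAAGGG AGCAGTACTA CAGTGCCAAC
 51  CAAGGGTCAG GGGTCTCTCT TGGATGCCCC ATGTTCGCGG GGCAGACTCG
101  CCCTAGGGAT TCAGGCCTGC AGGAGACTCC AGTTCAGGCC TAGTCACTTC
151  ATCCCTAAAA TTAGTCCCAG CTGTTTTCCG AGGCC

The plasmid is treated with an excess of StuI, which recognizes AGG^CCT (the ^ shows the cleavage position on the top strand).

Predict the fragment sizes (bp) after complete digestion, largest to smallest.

StuI sites (AGGCCT) start at positions 113, 136.
StuI cuts after base 3 of each site, so after positions 115, 138.
Circular molecule, 2 cuts → 2 fragments:
  116–138 → 23 bp
  139–185 then 1–115 → 47 + 115 = 162 bp
Sorted largest to smallest: 162, 23 bp.

162, 23 bp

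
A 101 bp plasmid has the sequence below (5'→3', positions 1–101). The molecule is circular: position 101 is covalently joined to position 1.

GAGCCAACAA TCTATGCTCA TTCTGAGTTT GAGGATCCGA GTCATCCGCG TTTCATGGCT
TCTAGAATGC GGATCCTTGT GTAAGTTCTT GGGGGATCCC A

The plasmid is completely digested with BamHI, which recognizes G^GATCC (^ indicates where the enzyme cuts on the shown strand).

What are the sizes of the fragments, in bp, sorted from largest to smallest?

40, 38, 23 bp

BamHI sites (GGATCC) start at positions 33, 71, 94.
BamHI cuts after the first base of each site, so after positions 33, 71, 94.
Circular molecule, 3 cuts → 3 fragments:
  34–71 → 38 bp
  72–94 → 23 bp
  95–101 then 1–33 → 7 + 33 = 40 bp
Sorted largest to smallest: 40, 38, 23 bp.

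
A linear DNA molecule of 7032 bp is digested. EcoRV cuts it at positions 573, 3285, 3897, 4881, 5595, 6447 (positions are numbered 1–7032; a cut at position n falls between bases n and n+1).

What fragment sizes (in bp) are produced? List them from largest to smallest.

2712, 984, 852, 714, 612, 585, 573 bp

Linear molecule, 6 cuts → 7 fragments:
  573 − 0 = 573 bp
  3285 − 573 = 2712 bp
  3897 − 3285 = 612 bp
  4881 − 3897 = 984 bp
  5595 − 4881 = 714 bp
  6447 − 5595 = 852 bp
  7032 − 6447 = 585 bp
Sorted largest to smallest: 2712, 984, 852, 714, 612, 585, 573 bp.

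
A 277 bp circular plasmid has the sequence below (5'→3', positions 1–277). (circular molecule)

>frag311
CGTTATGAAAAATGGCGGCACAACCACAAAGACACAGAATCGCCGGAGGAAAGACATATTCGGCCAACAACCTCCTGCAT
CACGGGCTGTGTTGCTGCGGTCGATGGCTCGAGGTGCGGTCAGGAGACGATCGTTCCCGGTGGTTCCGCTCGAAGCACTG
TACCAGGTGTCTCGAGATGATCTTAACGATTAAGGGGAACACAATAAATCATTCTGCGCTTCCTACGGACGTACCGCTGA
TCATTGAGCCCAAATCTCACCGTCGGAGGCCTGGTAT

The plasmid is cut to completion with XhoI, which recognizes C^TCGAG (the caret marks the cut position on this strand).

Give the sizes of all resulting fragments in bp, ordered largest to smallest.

XhoI sites (CTCGAG) start at positions 108, 171.
XhoI cuts after the first base of each site, so after positions 108, 171.
Circular molecule, 2 cuts → 2 fragments:
  109–171 → 63 bp
  172–277 then 1–108 → 106 + 108 = 214 bp
Sorted largest to smallest: 214, 63 bp.

214, 63 bp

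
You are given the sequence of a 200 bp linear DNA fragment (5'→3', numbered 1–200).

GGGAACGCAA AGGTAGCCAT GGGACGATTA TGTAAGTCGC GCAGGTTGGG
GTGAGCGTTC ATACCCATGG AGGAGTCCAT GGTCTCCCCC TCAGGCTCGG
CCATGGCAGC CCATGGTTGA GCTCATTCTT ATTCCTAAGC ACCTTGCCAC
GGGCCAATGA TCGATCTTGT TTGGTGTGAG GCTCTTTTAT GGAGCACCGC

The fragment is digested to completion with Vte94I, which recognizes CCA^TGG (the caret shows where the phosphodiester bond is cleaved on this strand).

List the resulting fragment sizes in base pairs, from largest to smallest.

Vte94I sites (CCATGG) start at positions 17, 65, 77, 101, 111.
Vte94I cuts after base 3 of each site, so after positions 19, 67, 79, 103, 113.
Linear molecule, 5 cuts → 6 fragments:
  1–19 → 19 bp
  20–67 → 48 bp
  68–79 → 12 bp
  80–103 → 24 bp
  104–113 → 10 bp
  114–200 → 87 bp
Sorted largest to smallest: 87, 48, 24, 19, 12, 10 bp.

87, 48, 24, 19, 12, 10 bp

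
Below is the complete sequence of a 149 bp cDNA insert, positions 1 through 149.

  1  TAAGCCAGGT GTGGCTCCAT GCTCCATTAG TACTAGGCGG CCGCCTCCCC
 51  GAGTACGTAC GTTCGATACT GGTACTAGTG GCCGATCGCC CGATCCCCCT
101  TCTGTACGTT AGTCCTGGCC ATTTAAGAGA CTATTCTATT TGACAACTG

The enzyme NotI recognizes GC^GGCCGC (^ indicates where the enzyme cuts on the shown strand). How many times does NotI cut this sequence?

GCGGCCGC occurs starting at position 37.
NotI cuts at 1 site.

1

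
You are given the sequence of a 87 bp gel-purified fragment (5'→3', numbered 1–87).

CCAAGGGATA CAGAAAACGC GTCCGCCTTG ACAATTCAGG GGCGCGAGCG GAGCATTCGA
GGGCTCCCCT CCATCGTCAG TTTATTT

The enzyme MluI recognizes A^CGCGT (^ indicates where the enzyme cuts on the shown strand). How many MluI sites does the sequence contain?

ACGCGT occurs starting at position 17.
MluI cuts at 1 site.

1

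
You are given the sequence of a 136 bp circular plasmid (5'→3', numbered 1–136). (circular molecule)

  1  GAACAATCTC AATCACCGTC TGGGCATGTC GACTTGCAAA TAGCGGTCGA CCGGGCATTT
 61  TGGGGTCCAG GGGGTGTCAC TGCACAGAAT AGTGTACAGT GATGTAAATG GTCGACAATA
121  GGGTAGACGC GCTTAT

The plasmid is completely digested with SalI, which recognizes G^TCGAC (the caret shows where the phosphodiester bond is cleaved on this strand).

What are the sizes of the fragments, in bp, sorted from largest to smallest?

65, 53, 18 bp

SalI sites (GTCGAC) start at positions 28, 46, 111.
SalI cuts after the first base of each site, so after positions 28, 46, 111.
Circular molecule, 3 cuts → 3 fragments:
  29–46 → 18 bp
  47–111 → 65 bp
  112–136 then 1–28 → 25 + 28 = 53 bp
Sorted largest to smallest: 65, 53, 18 bp.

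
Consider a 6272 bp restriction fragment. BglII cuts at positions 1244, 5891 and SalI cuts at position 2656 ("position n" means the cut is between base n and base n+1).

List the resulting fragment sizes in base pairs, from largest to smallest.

3235, 1412, 1244, 381 bp

Combined cut positions (sorted): 1244, 2656, 5891.
Linear molecule, 3 cuts → 4 fragments:
  1244 − 0 = 1244 bp
  2656 − 1244 = 1412 bp
  5891 − 2656 = 3235 bp
  6272 − 5891 = 381 bp
Sorted largest to smallest: 3235, 1412, 1244, 381 bp.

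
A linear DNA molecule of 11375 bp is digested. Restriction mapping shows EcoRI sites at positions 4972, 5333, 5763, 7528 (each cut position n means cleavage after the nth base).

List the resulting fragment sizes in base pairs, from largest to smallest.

Linear molecule, 4 cuts → 5 fragments:
  4972 − 0 = 4972 bp
  5333 − 4972 = 361 bp
  5763 − 5333 = 430 bp
  7528 − 5763 = 1765 bp
  11375 − 7528 = 3847 bp
Sorted largest to smallest: 4972, 3847, 1765, 430, 361 bp.

4972, 3847, 1765, 430, 361 bp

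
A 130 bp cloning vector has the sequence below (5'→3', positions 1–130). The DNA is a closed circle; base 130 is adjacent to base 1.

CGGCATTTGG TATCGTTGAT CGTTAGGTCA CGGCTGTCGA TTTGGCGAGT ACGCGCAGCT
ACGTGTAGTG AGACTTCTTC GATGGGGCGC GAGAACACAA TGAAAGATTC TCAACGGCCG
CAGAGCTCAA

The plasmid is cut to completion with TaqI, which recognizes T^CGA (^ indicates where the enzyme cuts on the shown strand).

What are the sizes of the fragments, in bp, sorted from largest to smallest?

88, 42 bp

TaqI sites (TCGA) start at positions 37, 79.
TaqI cuts after the first base of each site, so after positions 37, 79.
Circular molecule, 2 cuts → 2 fragments:
  38–79 → 42 bp
  80–130 then 1–37 → 51 + 37 = 88 bp
Sorted largest to smallest: 88, 42 bp.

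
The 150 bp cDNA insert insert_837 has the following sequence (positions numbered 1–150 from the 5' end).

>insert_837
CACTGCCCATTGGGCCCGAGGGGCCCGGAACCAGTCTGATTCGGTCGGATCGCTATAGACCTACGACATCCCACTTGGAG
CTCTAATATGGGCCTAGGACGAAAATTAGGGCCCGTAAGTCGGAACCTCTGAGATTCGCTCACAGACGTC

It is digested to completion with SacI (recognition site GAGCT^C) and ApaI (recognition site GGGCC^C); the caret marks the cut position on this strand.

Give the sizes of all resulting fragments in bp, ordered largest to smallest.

The SacI site (GAGCTC) starts at position 78.
SacI cuts after base 5 of each site (before the last base), so after position 82.
ApaI sites (GGGCCC) start at positions 12, 21, 109.
ApaI cuts after base 5 of each site (before the last base), so after positions 16, 25, 113.
Combined cut positions: 16, 25, 82, 113.
Linear molecule, 4 cuts → 5 fragments:
  1–16 → 16 bp
  17–25 → 9 bp
  26–82 → 57 bp
  83–113 → 31 bp
  114–150 → 37 bp
Sorted largest to smallest: 57, 37, 31, 16, 9 bp.

57, 37, 31, 16, 9 bp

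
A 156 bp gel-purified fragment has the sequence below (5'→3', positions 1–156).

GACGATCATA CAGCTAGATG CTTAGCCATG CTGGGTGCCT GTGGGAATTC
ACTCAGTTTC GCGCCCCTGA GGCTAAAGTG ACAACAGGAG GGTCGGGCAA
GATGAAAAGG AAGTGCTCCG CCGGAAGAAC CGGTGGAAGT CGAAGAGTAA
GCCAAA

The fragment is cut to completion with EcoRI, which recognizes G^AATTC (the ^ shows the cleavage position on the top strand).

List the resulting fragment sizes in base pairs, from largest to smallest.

111, 45 bp

The EcoRI site (GAATTC) starts at position 45.
EcoRI cuts after the first base of each site, so after position 45.
Linear molecule, 1 cut → 2 fragments:
  1–45 → 45 bp
  46–156 → 111 bp
Sorted largest to smallest: 111, 45 bp.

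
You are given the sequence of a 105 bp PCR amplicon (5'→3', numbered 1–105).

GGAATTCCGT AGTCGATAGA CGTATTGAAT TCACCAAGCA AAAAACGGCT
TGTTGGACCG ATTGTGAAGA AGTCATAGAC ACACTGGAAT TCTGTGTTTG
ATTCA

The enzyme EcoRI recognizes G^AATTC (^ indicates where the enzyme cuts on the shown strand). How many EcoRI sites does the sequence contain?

GAATTC occurs starting at positions 2, 27, 87.
EcoRI cuts at 3 sites.

3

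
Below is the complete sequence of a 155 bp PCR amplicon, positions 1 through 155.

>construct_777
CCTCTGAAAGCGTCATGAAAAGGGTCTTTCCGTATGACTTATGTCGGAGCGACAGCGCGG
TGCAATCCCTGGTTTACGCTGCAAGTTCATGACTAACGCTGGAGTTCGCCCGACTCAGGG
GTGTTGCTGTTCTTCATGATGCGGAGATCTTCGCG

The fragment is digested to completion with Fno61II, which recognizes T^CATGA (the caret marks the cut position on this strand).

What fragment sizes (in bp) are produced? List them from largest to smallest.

74, 47, 21, 13 bp

Fno61II sites (TCATGA) start at positions 13, 87, 134.
Fno61II cuts after the first base of each site, so after positions 13, 87, 134.
Linear molecule, 3 cuts → 4 fragments:
  1–13 → 13 bp
  14–87 → 74 bp
  88–134 → 47 bp
  135–155 → 21 bp
Sorted largest to smallest: 74, 47, 21, 13 bp.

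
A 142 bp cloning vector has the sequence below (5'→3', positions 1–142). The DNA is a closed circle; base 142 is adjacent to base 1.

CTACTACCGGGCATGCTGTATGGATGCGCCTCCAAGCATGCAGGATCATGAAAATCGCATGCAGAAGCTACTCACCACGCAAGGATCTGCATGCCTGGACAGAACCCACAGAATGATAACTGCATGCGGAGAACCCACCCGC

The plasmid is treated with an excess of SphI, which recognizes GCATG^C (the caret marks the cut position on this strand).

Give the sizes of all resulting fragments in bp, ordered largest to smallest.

33, 32, 31, 25, 21 bp

SphI sites (GCATGC) start at positions 11, 36, 57, 89, 122.
SphI cuts after base 5 of each site (before the last base), so after positions 15, 40, 61, 93, 126.
Circular molecule, 5 cuts → 5 fragments:
  16–40 → 25 bp
  41–61 → 21 bp
  62–93 → 32 bp
  94–126 → 33 bp
  127–142 then 1–15 → 16 + 15 = 31 bp
Sorted largest to smallest: 33, 32, 31, 25, 21 bp.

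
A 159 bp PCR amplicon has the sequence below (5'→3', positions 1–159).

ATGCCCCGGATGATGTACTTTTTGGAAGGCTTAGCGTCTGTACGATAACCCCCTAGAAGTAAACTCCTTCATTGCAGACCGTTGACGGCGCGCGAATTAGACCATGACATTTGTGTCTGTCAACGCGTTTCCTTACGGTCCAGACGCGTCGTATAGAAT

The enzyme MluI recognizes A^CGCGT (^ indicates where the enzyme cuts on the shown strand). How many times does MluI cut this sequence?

ACGCGT occurs starting at positions 123, 144.
MluI cuts at 2 sites.

2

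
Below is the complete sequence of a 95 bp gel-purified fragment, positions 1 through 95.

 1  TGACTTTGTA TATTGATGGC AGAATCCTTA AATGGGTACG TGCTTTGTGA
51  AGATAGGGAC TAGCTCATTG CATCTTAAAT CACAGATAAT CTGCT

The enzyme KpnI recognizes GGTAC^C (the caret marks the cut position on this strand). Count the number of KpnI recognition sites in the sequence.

No occurrence of GGTACC is present in the sequence.
KpnI does not cut: 0 sites.

0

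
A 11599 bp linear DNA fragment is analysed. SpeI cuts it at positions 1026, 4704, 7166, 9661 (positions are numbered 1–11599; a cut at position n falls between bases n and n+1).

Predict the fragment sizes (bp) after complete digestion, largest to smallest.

3678, 2495, 2462, 1938, 1026 bp

Linear molecule, 4 cuts → 5 fragments:
  1026 − 0 = 1026 bp
  4704 − 1026 = 3678 bp
  7166 − 4704 = 2462 bp
  9661 − 7166 = 2495 bp
  11599 − 9661 = 1938 bp
Sorted largest to smallest: 3678, 2495, 2462, 1938, 1026 bp.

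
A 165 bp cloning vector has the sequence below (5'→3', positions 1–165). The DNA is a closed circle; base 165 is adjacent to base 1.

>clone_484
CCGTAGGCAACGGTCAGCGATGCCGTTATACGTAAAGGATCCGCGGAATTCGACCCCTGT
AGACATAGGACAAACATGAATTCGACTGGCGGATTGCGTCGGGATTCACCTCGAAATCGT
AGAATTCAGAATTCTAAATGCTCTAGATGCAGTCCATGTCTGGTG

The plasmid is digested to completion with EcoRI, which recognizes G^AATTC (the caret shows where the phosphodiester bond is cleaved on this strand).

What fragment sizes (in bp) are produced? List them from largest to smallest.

EcoRI sites (GAATTC) start at positions 46, 78, 122, 129.
EcoRI cuts after the first base of each site, so after positions 46, 78, 122, 129.
Circular molecule, 4 cuts → 4 fragments:
  47–78 → 32 bp
  79–122 → 44 bp
  123–129 → 7 bp
  130–165 then 1–46 → 36 + 46 = 82 bp
Sorted largest to smallest: 82, 44, 32, 7 bp.

82, 44, 32, 7 bp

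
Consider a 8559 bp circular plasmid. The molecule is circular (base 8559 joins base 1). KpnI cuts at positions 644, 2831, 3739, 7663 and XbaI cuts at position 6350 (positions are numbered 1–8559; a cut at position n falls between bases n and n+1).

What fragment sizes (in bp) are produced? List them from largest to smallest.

Combined cut positions (sorted): 644, 2831, 3739, 6350, 7663.
Circular molecule, 5 cuts → 5 fragments:
  2831 − 644 = 2187 bp
  3739 − 2831 = 908 bp
  6350 − 3739 = 2611 bp
  7663 − 6350 = 1313 bp
  wrap: 8559 − 7663 + 644 = 1540 bp
Sorted largest to smallest: 2611, 2187, 1540, 1313, 908 bp.

2611, 2187, 1540, 1313, 908 bp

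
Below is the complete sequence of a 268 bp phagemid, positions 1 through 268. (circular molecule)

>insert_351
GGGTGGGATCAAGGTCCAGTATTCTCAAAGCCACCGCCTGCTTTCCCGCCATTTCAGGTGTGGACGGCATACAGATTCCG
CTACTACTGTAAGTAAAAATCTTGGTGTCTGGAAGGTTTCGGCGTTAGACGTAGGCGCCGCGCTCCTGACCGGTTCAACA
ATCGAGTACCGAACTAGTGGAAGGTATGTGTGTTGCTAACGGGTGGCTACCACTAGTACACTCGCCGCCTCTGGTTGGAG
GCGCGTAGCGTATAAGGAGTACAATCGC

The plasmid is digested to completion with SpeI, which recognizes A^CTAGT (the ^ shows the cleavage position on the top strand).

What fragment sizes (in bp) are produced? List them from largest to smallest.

SpeI sites (ACTAGT) start at positions 173, 212.
SpeI cuts after the first base of each site, so after positions 173, 212.
Circular molecule, 2 cuts → 2 fragments:
  174–212 → 39 bp
  213–268 then 1–173 → 56 + 173 = 229 bp
Sorted largest to smallest: 229, 39 bp.

229, 39 bp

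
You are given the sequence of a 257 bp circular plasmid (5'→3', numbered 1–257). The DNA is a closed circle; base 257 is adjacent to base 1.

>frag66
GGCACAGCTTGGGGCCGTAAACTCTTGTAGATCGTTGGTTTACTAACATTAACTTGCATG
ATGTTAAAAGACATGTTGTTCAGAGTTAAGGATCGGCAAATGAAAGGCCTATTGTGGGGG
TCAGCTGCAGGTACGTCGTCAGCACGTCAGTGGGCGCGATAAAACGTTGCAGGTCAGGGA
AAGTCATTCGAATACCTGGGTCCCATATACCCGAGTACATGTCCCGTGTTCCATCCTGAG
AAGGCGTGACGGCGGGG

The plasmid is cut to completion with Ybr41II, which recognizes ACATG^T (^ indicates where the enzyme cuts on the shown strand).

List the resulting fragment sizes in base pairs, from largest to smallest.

146, 111 bp

Ybr41II sites (ACATGT) start at positions 71, 217.
Ybr41II cuts after base 5 of each site (before the last base), so after positions 75, 221.
Circular molecule, 2 cuts → 2 fragments:
  76–221 → 146 bp
  222–257 then 1–75 → 36 + 75 = 111 bp
Sorted largest to smallest: 146, 111 bp.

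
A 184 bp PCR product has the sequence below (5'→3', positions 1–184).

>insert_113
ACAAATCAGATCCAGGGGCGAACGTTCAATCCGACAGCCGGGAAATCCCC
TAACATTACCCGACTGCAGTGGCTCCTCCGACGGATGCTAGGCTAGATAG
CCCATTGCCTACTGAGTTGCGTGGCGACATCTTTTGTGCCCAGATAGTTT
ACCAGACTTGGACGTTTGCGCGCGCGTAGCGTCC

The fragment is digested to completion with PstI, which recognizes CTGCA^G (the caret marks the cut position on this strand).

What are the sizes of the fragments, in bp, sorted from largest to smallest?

The PstI site (CTGCAG) starts at position 64.
PstI cuts after base 5 of each site (before the last base), so after position 68.
Linear molecule, 1 cut → 2 fragments:
  1–68 → 68 bp
  69–184 → 116 bp
Sorted largest to smallest: 116, 68 bp.

116, 68 bp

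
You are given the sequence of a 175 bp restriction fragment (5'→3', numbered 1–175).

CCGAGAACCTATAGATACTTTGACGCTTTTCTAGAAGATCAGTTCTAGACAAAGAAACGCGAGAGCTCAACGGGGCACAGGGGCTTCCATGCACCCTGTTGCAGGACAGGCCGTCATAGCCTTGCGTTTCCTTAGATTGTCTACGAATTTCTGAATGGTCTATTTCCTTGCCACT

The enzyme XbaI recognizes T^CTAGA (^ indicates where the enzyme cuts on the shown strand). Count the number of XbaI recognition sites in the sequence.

TCTAGA occurs starting at positions 30, 44.
XbaI cuts at 2 sites.

2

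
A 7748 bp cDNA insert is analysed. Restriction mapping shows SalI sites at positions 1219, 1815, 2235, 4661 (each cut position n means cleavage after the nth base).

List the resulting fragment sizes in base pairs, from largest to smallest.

3087, 2426, 1219, 596, 420 bp

Linear molecule, 4 cuts → 5 fragments:
  1219 − 0 = 1219 bp
  1815 − 1219 = 596 bp
  2235 − 1815 = 420 bp
  4661 − 2235 = 2426 bp
  7748 − 4661 = 3087 bp
Sorted largest to smallest: 3087, 2426, 1219, 596, 420 bp.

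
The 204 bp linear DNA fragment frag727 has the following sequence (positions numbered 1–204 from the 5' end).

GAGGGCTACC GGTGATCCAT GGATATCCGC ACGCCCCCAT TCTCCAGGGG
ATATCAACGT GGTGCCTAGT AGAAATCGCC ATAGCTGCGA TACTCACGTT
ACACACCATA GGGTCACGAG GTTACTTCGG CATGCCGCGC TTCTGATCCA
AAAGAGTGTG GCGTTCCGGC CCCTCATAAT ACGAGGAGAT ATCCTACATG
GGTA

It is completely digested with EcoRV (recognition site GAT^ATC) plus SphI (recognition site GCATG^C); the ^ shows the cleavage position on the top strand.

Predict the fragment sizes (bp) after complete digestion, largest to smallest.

EcoRV sites (GATATC) start at positions 22, 50, 188.
EcoRV cuts after base 3 of each site, so after positions 24, 52, 190.
The SphI site (GCATGC) starts at position 130.
SphI cuts after base 5 of each site (before the last base), so after position 134.
Combined cut positions: 24, 52, 134, 190.
Linear molecule, 4 cuts → 5 fragments:
  1–24 → 24 bp
  25–52 → 28 bp
  53–134 → 82 bp
  135–190 → 56 bp
  191–204 → 14 bp
Sorted largest to smallest: 82, 56, 28, 24, 14 bp.

82, 56, 28, 24, 14 bp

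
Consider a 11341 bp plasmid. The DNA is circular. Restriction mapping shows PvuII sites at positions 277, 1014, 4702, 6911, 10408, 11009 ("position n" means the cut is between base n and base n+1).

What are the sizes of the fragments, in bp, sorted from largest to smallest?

3688, 3497, 2209, 737, 609, 601 bp

Circular molecule, 6 cuts → 6 fragments:
  1014 − 277 = 737 bp
  4702 − 1014 = 3688 bp
  6911 − 4702 = 2209 bp
  10408 − 6911 = 3497 bp
  11009 − 10408 = 601 bp
  wrap: 11341 − 11009 + 277 = 609 bp
Sorted largest to smallest: 3688, 3497, 2209, 737, 609, 601 bp.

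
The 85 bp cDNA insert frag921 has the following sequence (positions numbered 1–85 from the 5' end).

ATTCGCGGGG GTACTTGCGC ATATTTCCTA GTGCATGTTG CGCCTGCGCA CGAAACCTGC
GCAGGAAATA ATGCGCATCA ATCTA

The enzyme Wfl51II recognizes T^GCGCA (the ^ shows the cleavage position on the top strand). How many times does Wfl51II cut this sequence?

TGCGCA occurs starting at positions 16, 45, 58, 72.
Wfl51II cuts at 4 sites.

4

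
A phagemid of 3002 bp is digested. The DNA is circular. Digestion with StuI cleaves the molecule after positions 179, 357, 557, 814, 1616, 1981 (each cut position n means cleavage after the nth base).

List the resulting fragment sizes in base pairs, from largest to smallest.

Circular molecule, 6 cuts → 6 fragments:
  357 − 179 = 178 bp
  557 − 357 = 200 bp
  814 − 557 = 257 bp
  1616 − 814 = 802 bp
  1981 − 1616 = 365 bp
  wrap: 3002 − 1981 + 179 = 1200 bp
Sorted largest to smallest: 1200, 802, 365, 257, 200, 178 bp.

1200, 802, 365, 257, 200, 178 bp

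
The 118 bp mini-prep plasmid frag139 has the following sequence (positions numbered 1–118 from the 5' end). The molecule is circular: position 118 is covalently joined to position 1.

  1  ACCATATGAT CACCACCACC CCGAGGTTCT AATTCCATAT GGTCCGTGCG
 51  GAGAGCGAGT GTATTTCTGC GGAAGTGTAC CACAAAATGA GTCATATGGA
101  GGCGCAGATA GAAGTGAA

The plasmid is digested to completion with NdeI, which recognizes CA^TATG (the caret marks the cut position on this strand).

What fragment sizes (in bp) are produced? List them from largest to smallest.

NdeI sites (CATATG) start at positions 3, 36, 93.
NdeI cuts after base 2 of each site, so after positions 4, 37, 94.
Circular molecule, 3 cuts → 3 fragments:
  5–37 → 33 bp
  38–94 → 57 bp
  95–118 then 1–4 → 24 + 4 = 28 bp
Sorted largest to smallest: 57, 33, 28 bp.

57, 33, 28 bp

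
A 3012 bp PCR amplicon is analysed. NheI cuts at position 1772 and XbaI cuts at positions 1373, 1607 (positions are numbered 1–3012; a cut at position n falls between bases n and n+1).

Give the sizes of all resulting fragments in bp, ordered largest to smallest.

Combined cut positions (sorted): 1373, 1607, 1772.
Linear molecule, 3 cuts → 4 fragments:
  1373 − 0 = 1373 bp
  1607 − 1373 = 234 bp
  1772 − 1607 = 165 bp
  3012 − 1772 = 1240 bp
Sorted largest to smallest: 1373, 1240, 234, 165 bp.

1373, 1240, 234, 165 bp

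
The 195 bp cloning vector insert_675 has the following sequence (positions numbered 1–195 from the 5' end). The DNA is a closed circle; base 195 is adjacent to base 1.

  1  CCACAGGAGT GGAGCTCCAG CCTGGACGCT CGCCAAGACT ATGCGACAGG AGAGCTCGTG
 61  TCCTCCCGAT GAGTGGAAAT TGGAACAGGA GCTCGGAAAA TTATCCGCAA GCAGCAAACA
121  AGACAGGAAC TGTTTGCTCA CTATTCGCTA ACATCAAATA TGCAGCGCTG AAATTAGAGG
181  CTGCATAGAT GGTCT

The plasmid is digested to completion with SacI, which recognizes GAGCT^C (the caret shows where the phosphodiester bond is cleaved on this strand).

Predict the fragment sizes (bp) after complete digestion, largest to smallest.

SacI sites (GAGCTC) start at positions 12, 52, 89.
SacI cuts after base 5 of each site (before the last base), so after positions 16, 56, 93.
Circular molecule, 3 cuts → 3 fragments:
  17–56 → 40 bp
  57–93 → 37 bp
  94–195 then 1–16 → 102 + 16 = 118 bp
Sorted largest to smallest: 118, 40, 37 bp.

118, 40, 37 bp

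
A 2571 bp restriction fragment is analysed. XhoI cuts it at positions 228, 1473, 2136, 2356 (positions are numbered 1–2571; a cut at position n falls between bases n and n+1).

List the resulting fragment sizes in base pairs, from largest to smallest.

Linear molecule, 4 cuts → 5 fragments:
  228 − 0 = 228 bp
  1473 − 228 = 1245 bp
  2136 − 1473 = 663 bp
  2356 − 2136 = 220 bp
  2571 − 2356 = 215 bp
Sorted largest to smallest: 1245, 663, 228, 220, 215 bp.

1245, 663, 228, 220, 215 bp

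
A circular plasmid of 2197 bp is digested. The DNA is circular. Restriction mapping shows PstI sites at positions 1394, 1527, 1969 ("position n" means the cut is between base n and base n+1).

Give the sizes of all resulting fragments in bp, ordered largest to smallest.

Circular molecule, 3 cuts → 3 fragments:
  1527 − 1394 = 133 bp
  1969 − 1527 = 442 bp
  wrap: 2197 − 1969 + 1394 = 1622 bp
Sorted largest to smallest: 1622, 442, 133 bp.

1622, 442, 133 bp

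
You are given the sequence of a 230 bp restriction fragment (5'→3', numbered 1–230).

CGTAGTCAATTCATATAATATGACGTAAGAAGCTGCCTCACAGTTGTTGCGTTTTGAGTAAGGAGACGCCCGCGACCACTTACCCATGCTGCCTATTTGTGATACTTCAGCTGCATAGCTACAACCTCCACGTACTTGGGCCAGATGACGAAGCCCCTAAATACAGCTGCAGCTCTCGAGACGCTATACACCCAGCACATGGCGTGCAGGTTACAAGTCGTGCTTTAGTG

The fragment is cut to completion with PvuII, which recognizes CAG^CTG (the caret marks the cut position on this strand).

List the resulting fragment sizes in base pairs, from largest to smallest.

110, 64, 56 bp

PvuII sites (CAGCTG) start at positions 108, 164.
PvuII cuts after base 3 of each site, so after positions 110, 166.
Linear molecule, 2 cuts → 3 fragments:
  1–110 → 110 bp
  111–166 → 56 bp
  167–230 → 64 bp
Sorted largest to smallest: 110, 64, 56 bp.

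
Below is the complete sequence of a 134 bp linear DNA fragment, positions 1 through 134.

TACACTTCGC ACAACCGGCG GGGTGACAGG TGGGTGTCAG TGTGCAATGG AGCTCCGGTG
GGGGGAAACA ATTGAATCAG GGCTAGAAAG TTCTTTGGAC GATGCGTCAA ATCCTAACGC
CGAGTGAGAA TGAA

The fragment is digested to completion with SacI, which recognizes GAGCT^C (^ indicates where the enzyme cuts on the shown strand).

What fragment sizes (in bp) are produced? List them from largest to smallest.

80, 54 bp

The SacI site (GAGCTC) starts at position 50.
SacI cuts after base 5 of each site (before the last base), so after position 54.
Linear molecule, 1 cut → 2 fragments:
  1–54 → 54 bp
  55–134 → 80 bp
Sorted largest to smallest: 80, 54 bp.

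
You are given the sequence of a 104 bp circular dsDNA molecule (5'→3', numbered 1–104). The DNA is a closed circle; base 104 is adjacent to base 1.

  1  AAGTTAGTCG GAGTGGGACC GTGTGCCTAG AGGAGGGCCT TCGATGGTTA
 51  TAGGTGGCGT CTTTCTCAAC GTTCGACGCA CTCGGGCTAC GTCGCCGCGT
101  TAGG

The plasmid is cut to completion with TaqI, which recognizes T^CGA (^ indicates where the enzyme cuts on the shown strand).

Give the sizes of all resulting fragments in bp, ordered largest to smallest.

TaqI sites (TCGA) start at positions 41, 73.
TaqI cuts after the first base of each site, so after positions 41, 73.
Circular molecule, 2 cuts → 2 fragments:
  42–73 → 32 bp
  74–104 then 1–41 → 31 + 41 = 72 bp
Sorted largest to smallest: 72, 32 bp.

72, 32 bp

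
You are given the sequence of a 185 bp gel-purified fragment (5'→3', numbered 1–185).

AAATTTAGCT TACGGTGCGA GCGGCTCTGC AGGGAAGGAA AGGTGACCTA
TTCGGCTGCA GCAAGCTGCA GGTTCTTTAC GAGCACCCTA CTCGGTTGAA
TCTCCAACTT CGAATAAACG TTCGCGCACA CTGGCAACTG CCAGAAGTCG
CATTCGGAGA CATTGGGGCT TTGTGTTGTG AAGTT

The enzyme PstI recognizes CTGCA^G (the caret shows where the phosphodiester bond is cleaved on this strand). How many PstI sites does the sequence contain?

CTGCAG occurs starting at positions 27, 56, 66.
PstI cuts at 3 sites.

3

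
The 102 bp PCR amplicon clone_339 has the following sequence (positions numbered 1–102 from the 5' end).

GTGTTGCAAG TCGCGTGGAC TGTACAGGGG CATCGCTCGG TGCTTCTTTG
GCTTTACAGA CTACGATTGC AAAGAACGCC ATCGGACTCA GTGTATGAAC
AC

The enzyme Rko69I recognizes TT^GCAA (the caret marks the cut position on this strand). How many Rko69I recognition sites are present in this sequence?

2

TTGCAA occurs starting at positions 4, 67.
Rko69I cuts at 2 sites.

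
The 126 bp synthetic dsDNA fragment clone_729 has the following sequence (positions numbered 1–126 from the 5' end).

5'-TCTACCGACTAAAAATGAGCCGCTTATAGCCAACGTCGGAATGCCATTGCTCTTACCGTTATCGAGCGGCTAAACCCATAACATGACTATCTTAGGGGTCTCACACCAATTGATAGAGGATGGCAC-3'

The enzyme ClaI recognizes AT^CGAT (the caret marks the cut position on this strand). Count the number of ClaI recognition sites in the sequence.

0

No occurrence of ATCGAT is present in the sequence.
ClaI does not cut: 0 sites.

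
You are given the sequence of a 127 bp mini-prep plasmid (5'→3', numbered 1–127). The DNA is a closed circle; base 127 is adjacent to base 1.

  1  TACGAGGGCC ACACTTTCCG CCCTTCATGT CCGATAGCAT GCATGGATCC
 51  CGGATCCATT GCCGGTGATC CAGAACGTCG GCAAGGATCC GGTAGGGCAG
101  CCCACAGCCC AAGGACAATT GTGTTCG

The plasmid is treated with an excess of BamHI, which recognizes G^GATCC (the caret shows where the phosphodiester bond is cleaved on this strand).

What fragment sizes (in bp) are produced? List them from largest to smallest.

BamHI sites (GGATCC) start at positions 45, 52, 85.
BamHI cuts after the first base of each site, so after positions 45, 52, 85.
Circular molecule, 3 cuts → 3 fragments:
  46–52 → 7 bp
  53–85 → 33 bp
  86–127 then 1–45 → 42 + 45 = 87 bp
Sorted largest to smallest: 87, 33, 7 bp.

87, 33, 7 bp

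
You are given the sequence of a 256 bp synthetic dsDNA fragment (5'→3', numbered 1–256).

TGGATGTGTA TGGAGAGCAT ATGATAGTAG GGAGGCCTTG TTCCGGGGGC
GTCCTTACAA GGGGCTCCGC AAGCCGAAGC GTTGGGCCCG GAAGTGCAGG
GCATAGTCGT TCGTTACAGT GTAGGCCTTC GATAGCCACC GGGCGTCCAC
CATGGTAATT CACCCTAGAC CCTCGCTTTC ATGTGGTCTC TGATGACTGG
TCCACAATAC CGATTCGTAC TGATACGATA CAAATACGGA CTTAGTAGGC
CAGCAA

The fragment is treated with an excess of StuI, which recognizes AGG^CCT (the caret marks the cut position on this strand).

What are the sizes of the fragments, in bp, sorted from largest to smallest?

131, 90, 35 bp

StuI sites (AGGCCT) start at positions 33, 123.
StuI cuts after base 3 of each site, so after positions 35, 125.
Linear molecule, 2 cuts → 3 fragments:
  1–35 → 35 bp
  36–125 → 90 bp
  126–256 → 131 bp
Sorted largest to smallest: 131, 90, 35 bp.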